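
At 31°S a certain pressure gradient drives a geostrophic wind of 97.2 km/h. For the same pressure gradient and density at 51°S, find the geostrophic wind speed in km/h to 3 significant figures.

With the same pressure gradient and density, V_g ∝ 1/f ∝ 1/sin φ.
V₂ = V₁ · sin φ₁ / sin φ₂ = 97.2 × sin 31° / sin 51°
V₂ = 97.2 × 0.5150/0.7771 = 64.4 km/h

64.4 km/h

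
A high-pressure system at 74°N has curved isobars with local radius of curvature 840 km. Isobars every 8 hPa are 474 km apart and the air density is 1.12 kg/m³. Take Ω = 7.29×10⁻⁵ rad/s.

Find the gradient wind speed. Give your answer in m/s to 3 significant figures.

12.0 m/s

Coriolis parameter at 74°N:
f = 2Ω sin φ = 2 × 7.29×10⁻⁵ × sin 74° = 1.40×10⁻⁴ s⁻¹
Pressure gradient: |∂P/∂n| = 800 Pa / 474000 m = 1.69×10⁻³ Pa/m
Geostrophic speed: V_g = |∂P/∂n|/(fρ) = 1.69×10⁻³/(1.40×10⁻⁴ × 1.12) = 10.8 m/s
Around a high, pressure-gradient force acts outward with centrifugal, so Coriolis balances both:
fV = (1/ρ)|∂P/∂n| + V²/R  →  V² − fR·V + fR·V_g = 0
With fR = 1.40×10⁻⁴ × 840×10³ m = 118 m/s:
V = [fR − √((fR)² − 4 fR V_g)]/2 = [118 − √(118² − 4×118×10.8)]/2 = 12 m/s
Supergeostrophic (V > V_g = 10.8 m/s), as expected around a high.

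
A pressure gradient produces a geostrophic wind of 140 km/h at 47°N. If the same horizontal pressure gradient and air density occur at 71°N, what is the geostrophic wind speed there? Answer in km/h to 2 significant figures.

With the same pressure gradient and density, V_g ∝ 1/f ∝ 1/sin φ.
V₂ = V₁ · sin φ₁ / sin φ₂ = 140 × sin 47° / sin 71°
V₂ = 140 × 0.7314/0.9455 = 110 km/h

110 km/h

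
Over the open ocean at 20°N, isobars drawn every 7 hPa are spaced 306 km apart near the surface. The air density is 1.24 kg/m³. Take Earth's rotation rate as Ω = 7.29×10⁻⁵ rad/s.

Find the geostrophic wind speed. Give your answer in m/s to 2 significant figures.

37 m/s

Coriolis parameter at 20°N:
f = 2Ω sin φ = 2 × 7.29×10⁻⁵ × sin 20° = 4.99×10⁻⁵ s⁻¹
Pressure gradient: |∂P/∂n| = 700 Pa / 306000 m = 2.29×10⁻³ Pa/m
Geostrophic balance (pressure-gradient force = Coriolis force):
V_g = (1/(fρ)) |∂P/∂n| = 2.29×10⁻³ / (4.99×10⁻⁵ × 1.24) = 37.0 m/s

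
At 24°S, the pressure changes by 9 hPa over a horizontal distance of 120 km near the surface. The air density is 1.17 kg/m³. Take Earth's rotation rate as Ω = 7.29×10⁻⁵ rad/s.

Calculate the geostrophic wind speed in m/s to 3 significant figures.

108 m/s

Coriolis parameter at 24°S:
f = 2Ω sin φ = 2 × 7.29×10⁻⁵ × sin 24° = 5.93×10⁻⁵ s⁻¹
Pressure gradient: |∂P/∂n| = 900 Pa / 120000 m = 7.50×10⁻³ Pa/m
Geostrophic balance (pressure-gradient force = Coriolis force):
V_g = (1/(fρ)) |∂P/∂n| = 7.50×10⁻³ / (5.93×10⁻⁵ × 1.17) = 108 m/s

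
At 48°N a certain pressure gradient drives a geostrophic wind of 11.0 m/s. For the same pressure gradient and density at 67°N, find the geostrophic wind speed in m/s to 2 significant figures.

With the same pressure gradient and density, V_g ∝ 1/f ∝ 1/sin φ.
V₂ = V₁ · sin φ₁ / sin φ₂ = 11.0 × sin 48° / sin 67°
V₂ = 11.0 × 0.7431/0.9205 = 8.9 m/s

8.9 m/s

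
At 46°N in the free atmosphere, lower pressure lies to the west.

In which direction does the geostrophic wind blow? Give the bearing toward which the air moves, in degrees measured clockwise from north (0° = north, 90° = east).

The pressure-gradient force points toward the west (bearing 270°).
Geostrophic balance: in the Northern Hemisphere the Coriolis force deflects motion to the right, so the geostrophic wind blows 90° to the right of the pressure-gradient force (low pressure on the left).
Rotating 270° by 90° clockwise gives 000° — the wind blows toward the north.

000°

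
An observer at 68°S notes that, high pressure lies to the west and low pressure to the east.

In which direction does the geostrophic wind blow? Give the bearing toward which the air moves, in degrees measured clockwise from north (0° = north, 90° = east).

000°

The pressure-gradient force points toward the east (bearing 090°).
Geostrophic balance: in the Southern Hemisphere the Coriolis force deflects motion to the left, so the geostrophic wind blows 90° to the left of the pressure-gradient force (low pressure on the right).
Rotating 090° by 90° counterclockwise gives 000° — the wind blows toward the north.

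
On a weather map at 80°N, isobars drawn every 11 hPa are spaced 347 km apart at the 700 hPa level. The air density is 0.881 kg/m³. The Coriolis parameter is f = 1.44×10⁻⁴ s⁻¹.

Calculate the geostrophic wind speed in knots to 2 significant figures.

49 knots

Pressure gradient: |∂P/∂n| = 1100 Pa / 347000 m = 3.17×10⁻³ Pa/m
Geostrophic balance (pressure-gradient force = Coriolis force):
V_g = (1/(fρ)) |∂P/∂n| = 3.17×10⁻³ / (1.44×10⁻⁴ × 0.881) = 25.0 m/s
Converting: 25.0 m/s × 1.944 = 49 knots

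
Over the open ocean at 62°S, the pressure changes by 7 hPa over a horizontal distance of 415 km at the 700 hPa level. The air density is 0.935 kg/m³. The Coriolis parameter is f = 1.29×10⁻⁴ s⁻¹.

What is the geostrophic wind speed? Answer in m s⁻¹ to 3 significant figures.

14.0 m s⁻¹

Pressure gradient: |∂P/∂n| = 700 Pa / 415000 m = 1.69×10⁻³ Pa/m
Geostrophic balance (pressure-gradient force = Coriolis force):
V_g = (1/(fρ)) |∂P/∂n| = 1.69×10⁻³ / (1.29×10⁻⁴ × 0.935) = 14.0 m/s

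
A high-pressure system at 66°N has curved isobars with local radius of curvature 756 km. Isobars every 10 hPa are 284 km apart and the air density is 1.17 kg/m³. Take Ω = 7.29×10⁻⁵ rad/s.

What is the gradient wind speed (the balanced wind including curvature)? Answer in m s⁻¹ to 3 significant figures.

Coriolis parameter at 66°N:
f = 2Ω sin φ = 2 × 7.29×10⁻⁵ × sin 66° = 1.33×10⁻⁴ s⁻¹
Pressure gradient: |∂P/∂n| = 1000 Pa / 284000 m = 3.52×10⁻³ Pa/m
Geostrophic speed: V_g = |∂P/∂n|/(fρ) = 3.52×10⁻³/(1.33×10⁻⁴ × 1.17) = 22.6 m/s
Around a high, pressure-gradient force acts outward with centrifugal, so Coriolis balances both:
fV = (1/ρ)|∂P/∂n| + V²/R  →  V² − fR·V + fR·V_g = 0
With fR = 1.33×10⁻⁴ × 756×10³ m = 101 m/s:
V = [fR − √((fR)² − 4 fR V_g)]/2 = [101 − √(101² − 4×101×22.6)]/2 = 34.2 m/s
Supergeostrophic (V > V_g = 22.6 m/s), as expected around a high.

34.2 m s⁻¹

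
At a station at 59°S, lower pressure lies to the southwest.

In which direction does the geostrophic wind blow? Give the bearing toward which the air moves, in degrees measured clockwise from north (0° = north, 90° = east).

The pressure-gradient force points toward the southwest (bearing 225°).
Geostrophic balance: in the Southern Hemisphere the Coriolis force deflects motion to the left, so the geostrophic wind blows 90° to the left of the pressure-gradient force (low pressure on the right).
Rotating 225° by 90° counterclockwise gives 135° — the wind blows toward the southeast.

135°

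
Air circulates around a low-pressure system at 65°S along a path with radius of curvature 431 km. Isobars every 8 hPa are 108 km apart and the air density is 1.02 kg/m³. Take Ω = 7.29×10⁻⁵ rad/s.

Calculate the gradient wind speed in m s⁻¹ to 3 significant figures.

34.3 m s⁻¹

Coriolis parameter at 65°S:
f = 2Ω sin φ = 2 × 7.29×10⁻⁵ × sin 65° = 1.32×10⁻⁴ s⁻¹
Pressure gradient: |∂P/∂n| = 800 Pa / 108000 m = 7.41×10⁻³ Pa/m
Geostrophic speed: V_g = |∂P/∂n|/(fρ) = 7.41×10⁻³/(1.32×10⁻⁴ × 1.02) = 55.0 m/s
Around a low, centrifugal force acts outward with Coriolis, so pressure-gradient force balances both:
(1/ρ)|∂P/∂n| = fV + V²/R  →  V² + fR·V − fR·V_g = 0
With fR = 1.32×10⁻⁴ × 431×10³ m = 57.0 m/s:
V = [−fR + √((fR)² + 4 fR V_g)]/2 = [−57.0 + √(57.0² + 4×57.0×55)]/2 = 34.3 m/s
Subgeostrophic (V < V_g = 55 m/s), as expected around a low.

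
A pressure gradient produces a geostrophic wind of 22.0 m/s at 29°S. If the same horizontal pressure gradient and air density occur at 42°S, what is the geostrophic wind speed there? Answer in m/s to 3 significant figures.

15.9 m/s

With the same pressure gradient and density, V_g ∝ 1/f ∝ 1/sin φ.
V₂ = V₁ · sin φ₁ / sin φ₂ = 22.0 × sin 29° / sin 42°
V₂ = 22.0 × 0.4848/0.6691 = 15.9 m/s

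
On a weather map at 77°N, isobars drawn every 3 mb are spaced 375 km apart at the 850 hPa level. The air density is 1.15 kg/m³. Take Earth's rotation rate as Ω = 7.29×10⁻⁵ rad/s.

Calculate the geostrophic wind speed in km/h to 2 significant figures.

Coriolis parameter at 77°N:
f = 2Ω sin φ = 2 × 7.29×10⁻⁵ × sin 77° = 1.42×10⁻⁴ s⁻¹
Pressure gradient: |∂P/∂n| = 300 Pa / 375000 m = 8.00×10⁻⁴ Pa/m
Geostrophic balance (pressure-gradient force = Coriolis force):
V_g = (1/(fρ)) |∂P/∂n| = 8.00×10⁻⁴ / (1.42×10⁻⁴ × 1.15) = 4.90 m/s
Converting: 4.90 m/s × 3.6 = 18 km/h

18 km/h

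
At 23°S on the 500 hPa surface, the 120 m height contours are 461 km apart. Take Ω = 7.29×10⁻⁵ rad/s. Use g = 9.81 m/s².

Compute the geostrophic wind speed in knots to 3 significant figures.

Coriolis parameter at 23°S:
f = 2Ω sin φ = 2 × 7.29×10⁻⁵ × sin 23° = 5.70×10⁻⁵ s⁻¹
Height gradient: |∂Z/∂n| = 120 m / 461000 m = 2.60×10⁻⁴
On a pressure surface, geostrophic balance gives V_g = (g/f)|∂Z/∂n|:
V_g = 9.81 × 2.60×10⁻⁴ / 5.70×10⁻⁵ = 44.8 m/s
Converting: 44.8 m/s × 1.944 = 87.1 knots

87.1 knots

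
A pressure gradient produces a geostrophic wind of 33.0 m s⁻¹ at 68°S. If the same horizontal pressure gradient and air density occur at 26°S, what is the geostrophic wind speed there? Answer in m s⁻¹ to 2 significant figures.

With the same pressure gradient and density, V_g ∝ 1/f ∝ 1/sin φ.
V₂ = V₁ · sin φ₁ / sin φ₂ = 33.0 × sin 68° / sin 26°
V₂ = 33.0 × 0.9272/0.4384 = 70 m s⁻¹

70 m s⁻¹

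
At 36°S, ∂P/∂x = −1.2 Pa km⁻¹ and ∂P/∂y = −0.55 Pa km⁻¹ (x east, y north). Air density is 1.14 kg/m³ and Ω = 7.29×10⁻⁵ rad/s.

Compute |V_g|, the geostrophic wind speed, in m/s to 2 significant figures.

Coriolis parameter at 36°S:
f = 2Ω sin φ = 2 × 7.29×10⁻⁵ × sin 36° = 8.57×10⁻⁵ s⁻¹
In the Southern Hemisphere f is negative: f = −8.57×10⁻⁵ s⁻¹.
Component geostrophic relations (x east, y north):
u_g = −(1/(fρ)) ∂P/∂y,  v_g = (1/(fρ)) ∂P/∂x
u_g = −(−0.55×10⁻³)/(−8.57×10⁻⁵ × 1.14) = −5.63 m/s;  v_g = (−1.2×10⁻³)/(−8.57×10⁻⁵ × 1.14) = 12.3 m/s
|V_g| = √(u_g² + v_g²) = 13.5 m/s

14 m/s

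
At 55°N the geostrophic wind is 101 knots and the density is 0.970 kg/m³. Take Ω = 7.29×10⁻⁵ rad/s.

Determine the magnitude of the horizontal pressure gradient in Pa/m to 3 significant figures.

Coriolis parameter at 55°N:
f = 2Ω sin φ = 2 × 7.29×10⁻⁵ × sin 55° = 1.19×10⁻⁴ s⁻¹
Wind speed in SI: 101 knots = 52.0 m/s
Geostrophic balance rearranged: |∂P/∂n| = f ρ V_g
|∂P/∂n| = 1.19×10⁻⁴ × 0.970 × 52.0 = 6.02×10⁻³ Pa/m

6.02×10⁻³ Pa/m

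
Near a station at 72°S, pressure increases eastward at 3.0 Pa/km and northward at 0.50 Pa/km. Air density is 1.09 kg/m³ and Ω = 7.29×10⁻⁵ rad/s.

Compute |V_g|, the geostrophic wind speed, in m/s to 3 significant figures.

20.1 m/s

Coriolis parameter at 72°S:
f = 2Ω sin φ = 2 × 7.29×10⁻⁵ × sin 72° = 1.39×10⁻⁴ s⁻¹
In the Southern Hemisphere f is negative: f = −1.39×10⁻⁴ s⁻¹.
Component geostrophic relations (x east, y north):
u_g = −(1/(fρ)) ∂P/∂y,  v_g = (1/(fρ)) ∂P/∂x
u_g = −(0.50×10⁻³)/(−1.39×10⁻⁴ × 1.09) = 3.31 m/s;  v_g = (3.0×10⁻³)/(−1.39×10⁻⁴ × 1.09) = −19.8 m/s
|V_g| = √(u_g² + v_g²) = 20.1 m/s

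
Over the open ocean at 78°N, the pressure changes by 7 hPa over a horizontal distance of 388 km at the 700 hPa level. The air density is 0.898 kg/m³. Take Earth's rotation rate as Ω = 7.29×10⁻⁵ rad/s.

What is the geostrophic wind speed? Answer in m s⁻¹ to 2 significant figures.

Coriolis parameter at 78°N:
f = 2Ω sin φ = 2 × 7.29×10⁻⁵ × sin 78° = 1.43×10⁻⁴ s⁻¹
Pressure gradient: |∂P/∂n| = 700 Pa / 388000 m = 1.80×10⁻³ Pa/m
Geostrophic balance (pressure-gradient force = Coriolis force):
V_g = (1/(fρ)) |∂P/∂n| = 1.80×10⁻³ / (1.43×10⁻⁴ × 0.898) = 14.1 m/s

14 m s⁻¹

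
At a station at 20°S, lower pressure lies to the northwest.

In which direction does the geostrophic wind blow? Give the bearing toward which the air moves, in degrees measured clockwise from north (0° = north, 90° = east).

The pressure-gradient force points toward the northwest (bearing 315°).
Geostrophic balance: in the Southern Hemisphere the Coriolis force deflects motion to the left, so the geostrophic wind blows 90° to the left of the pressure-gradient force (low pressure on the right).
Rotating 315° by 90° counterclockwise gives 225° — the wind blows toward the southwest.

225°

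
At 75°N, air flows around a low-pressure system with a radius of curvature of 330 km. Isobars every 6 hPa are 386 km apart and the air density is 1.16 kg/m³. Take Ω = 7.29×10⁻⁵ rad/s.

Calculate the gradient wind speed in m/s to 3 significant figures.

Coriolis parameter at 75°N:
f = 2Ω sin φ = 2 × 7.29×10⁻⁵ × sin 75° = 1.41×10⁻⁴ s⁻¹
Pressure gradient: |∂P/∂n| = 600 Pa / 386000 m = 1.55×10⁻³ Pa/m
Geostrophic speed: V_g = |∂P/∂n|/(fρ) = 1.55×10⁻³/(1.41×10⁻⁴ × 1.16) = 9.51 m/s
Around a low, centrifugal force acts outward with Coriolis, so pressure-gradient force balances both:
(1/ρ)|∂P/∂n| = fV + V²/R  →  V² + fR·V − fR·V_g = 0
With fR = 1.41×10⁻⁴ × 330×10³ m = 46.5 m/s:
V = [−fR + √((fR)² + 4 fR V_g)]/2 = [−46.5 + √(46.5² + 4×46.5×9.51)]/2 = 8.1 m/s
Subgeostrophic (V < V_g = 9.51 m/s), as expected around a low.

8.10 m/s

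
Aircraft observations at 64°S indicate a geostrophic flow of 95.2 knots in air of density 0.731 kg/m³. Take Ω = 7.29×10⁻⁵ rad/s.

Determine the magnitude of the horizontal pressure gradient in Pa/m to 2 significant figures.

Coriolis parameter at 64°S:
f = 2Ω sin φ = 2 × 7.29×10⁻⁵ × sin 64° = 1.31×10⁻⁴ s⁻¹
Wind speed in SI: 95.2 knots = 49.0 m/s
Geostrophic balance rearranged: |∂P/∂n| = f ρ V_g
|∂P/∂n| = 1.31×10⁻⁴ × 0.731 × 49.0 = 4.69×10⁻³ Pa/m

4.7×10⁻³ Pa/m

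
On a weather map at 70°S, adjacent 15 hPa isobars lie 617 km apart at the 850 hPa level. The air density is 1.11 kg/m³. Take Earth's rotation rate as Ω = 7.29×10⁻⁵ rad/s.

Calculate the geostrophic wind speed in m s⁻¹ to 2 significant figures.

Coriolis parameter at 70°S:
f = 2Ω sin φ = 2 × 7.29×10⁻⁵ × sin 70° = 1.37×10⁻⁴ s⁻¹
Pressure gradient: |∂P/∂n| = 1500 Pa / 617000 m = 2.43×10⁻³ Pa/m
Geostrophic balance (pressure-gradient force = Coriolis force):
V_g = (1/(fρ)) |∂P/∂n| = 2.43×10⁻³ / (1.37×10⁻⁴ × 1.11) = 16.0 m/s

16 m s⁻¹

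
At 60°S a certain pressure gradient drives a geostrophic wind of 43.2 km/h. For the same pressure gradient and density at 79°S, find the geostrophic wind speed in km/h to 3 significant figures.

38.1 km/h

With the same pressure gradient and density, V_g ∝ 1/f ∝ 1/sin φ.
V₂ = V₁ · sin φ₁ / sin φ₂ = 43.2 × sin 60° / sin 79°
V₂ = 43.2 × 0.8660/0.9816 = 38.1 km/h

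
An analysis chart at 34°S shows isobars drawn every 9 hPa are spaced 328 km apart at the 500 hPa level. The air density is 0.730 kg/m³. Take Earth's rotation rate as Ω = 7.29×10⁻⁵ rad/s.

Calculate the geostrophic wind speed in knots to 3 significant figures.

Coriolis parameter at 34°S:
f = 2Ω sin φ = 2 × 7.29×10⁻⁵ × sin 34° = 8.15×10⁻⁵ s⁻¹
Pressure gradient: |∂P/∂n| = 900 Pa / 328000 m = 2.74×10⁻³ Pa/m
Geostrophic balance (pressure-gradient force = Coriolis force):
V_g = (1/(fρ)) |∂P/∂n| = 2.74×10⁻³ / (8.15×10⁻⁵ × 0.730) = 46.1 m/s
Converting: 46.1 m/s × 1.944 = 89.6 knots

89.6 knots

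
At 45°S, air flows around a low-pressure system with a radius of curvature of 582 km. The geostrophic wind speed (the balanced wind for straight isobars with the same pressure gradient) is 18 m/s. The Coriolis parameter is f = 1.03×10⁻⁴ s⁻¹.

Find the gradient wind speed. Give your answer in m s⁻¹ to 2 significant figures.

14 m s⁻¹

Around a low, centrifugal force acts outward with Coriolis, so pressure-gradient force balances both:
(1/ρ)|∂P/∂n| = fV + V²/R  →  V² + fR·V − fR·V_g = 0
With fR = 1.03×10⁻⁴ × 582×10³ m = 59.9 m/s:
V = [−fR + √((fR)² + 4 fR V_g)]/2 = [−59.9 + √(59.9² + 4×59.9×18)]/2 = 14.5 m/s
Subgeostrophic (V < V_g = 18 m/s), as expected around a low.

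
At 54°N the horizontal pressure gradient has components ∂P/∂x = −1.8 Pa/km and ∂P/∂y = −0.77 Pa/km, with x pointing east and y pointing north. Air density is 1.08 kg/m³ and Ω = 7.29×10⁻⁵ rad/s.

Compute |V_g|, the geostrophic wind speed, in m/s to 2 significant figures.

Coriolis parameter at 54°N:
f = 2Ω sin φ = 2 × 7.29×10⁻⁵ × sin 54° = 1.18×10⁻⁴ s⁻¹
Component geostrophic relations (x east, y north):
u_g = −(1/(fρ)) ∂P/∂y,  v_g = (1/(fρ)) ∂P/∂x
u_g = −(−0.77×10⁻³)/(1.18×10⁻⁴ × 1.08) = 6.04 m/s;  v_g = (−1.8×10⁻³)/(1.18×10⁻⁴ × 1.08) = −14.1 m/s
|V_g| = √(u_g² + v_g²) = 15.4 m/s

15 m/s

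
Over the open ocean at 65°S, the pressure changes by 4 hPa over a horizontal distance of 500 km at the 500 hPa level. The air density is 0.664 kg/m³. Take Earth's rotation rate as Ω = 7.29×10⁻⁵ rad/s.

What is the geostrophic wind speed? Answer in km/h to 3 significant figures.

32.8 km/h

Coriolis parameter at 65°S:
f = 2Ω sin φ = 2 × 7.29×10⁻⁵ × sin 65° = 1.32×10⁻⁴ s⁻¹
Pressure gradient: |∂P/∂n| = 400 Pa / 500000 m = 8.00×10⁻⁴ Pa/m
Geostrophic balance (pressure-gradient force = Coriolis force):
V_g = (1/(fρ)) |∂P/∂n| = 8.00×10⁻⁴ / (1.32×10⁻⁴ × 0.664) = 9.12 m/s
Converting: 9.12 m/s × 3.6 = 32.8 km/h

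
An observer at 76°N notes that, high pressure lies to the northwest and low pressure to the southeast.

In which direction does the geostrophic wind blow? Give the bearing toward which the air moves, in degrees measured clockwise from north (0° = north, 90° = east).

The pressure-gradient force points toward the southeast (bearing 135°).
Geostrophic balance: in the Northern Hemisphere the Coriolis force deflects motion to the right, so the geostrophic wind blows 90° to the right of the pressure-gradient force (low pressure on the left).
Rotating 135° by 90° clockwise gives 225° — the wind blows toward the southwest.

225°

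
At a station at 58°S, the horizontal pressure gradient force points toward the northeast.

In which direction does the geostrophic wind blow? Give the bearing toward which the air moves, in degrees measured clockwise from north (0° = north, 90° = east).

The pressure-gradient force points toward the northeast (bearing 045°).
Geostrophic balance: in the Southern Hemisphere the Coriolis force deflects motion to the left, so the geostrophic wind blows 90° to the left of the pressure-gradient force (low pressure on the right).
Rotating 045° by 90° counterclockwise gives 315° — the wind blows toward the northwest.

315°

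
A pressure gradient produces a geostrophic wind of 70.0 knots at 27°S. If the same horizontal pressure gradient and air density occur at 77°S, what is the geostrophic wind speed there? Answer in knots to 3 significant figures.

With the same pressure gradient and density, V_g ∝ 1/f ∝ 1/sin φ.
V₂ = V₁ · sin φ₁ / sin φ₂ = 70.0 × sin 27° / sin 77°
V₂ = 70.0 × 0.4540/0.9744 = 32.6 knots

32.6 knots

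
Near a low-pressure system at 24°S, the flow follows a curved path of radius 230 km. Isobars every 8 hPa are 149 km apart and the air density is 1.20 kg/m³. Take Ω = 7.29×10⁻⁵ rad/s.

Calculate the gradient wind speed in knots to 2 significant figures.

Coriolis parameter at 24°S:
f = 2Ω sin φ = 2 × 7.29×10⁻⁵ × sin 24° = 5.93×10⁻⁵ s⁻¹
Pressure gradient: |∂P/∂n| = 800 Pa / 149000 m = 5.37×10⁻³ Pa/m
Geostrophic speed: V_g = |∂P/∂n|/(fρ) = 5.37×10⁻³/(5.93×10⁻⁵ × 1.20) = 75.4 m/s
Around a low, centrifugal force acts outward with Coriolis, so pressure-gradient force balances both:
(1/ρ)|∂P/∂n| = fV + V²/R  →  V² + fR·V − fR·V_g = 0
With fR = 5.93×10⁻⁵ × 230×10³ m = 13.6 m/s:
V = [−fR + √((fR)² + 4 fR V_g)]/2 = [−13.6 + √(13.6² + 4×13.6×75.4)]/2 = 26 m/s
Subgeostrophic (V < V_g = 75.4 m/s), as expected around a low.
Converting: 26 m/s × 1.944 = 50 knots

50 knots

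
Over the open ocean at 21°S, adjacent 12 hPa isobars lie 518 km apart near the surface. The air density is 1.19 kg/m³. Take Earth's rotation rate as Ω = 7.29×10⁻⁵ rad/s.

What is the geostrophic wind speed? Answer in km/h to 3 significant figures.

134 km/h

Coriolis parameter at 21°S:
f = 2Ω sin φ = 2 × 7.29×10⁻⁵ × sin 21° = 5.23×10⁻⁵ s⁻¹
Pressure gradient: |∂P/∂n| = 1200 Pa / 518000 m = 2.32×10⁻³ Pa/m
Geostrophic balance (pressure-gradient force = Coriolis force):
V_g = (1/(fρ)) |∂P/∂n| = 2.32×10⁻³ / (5.23×10⁻⁵ × 1.19) = 37.3 m/s
Converting: 37.3 m/s × 3.6 = 134 km/h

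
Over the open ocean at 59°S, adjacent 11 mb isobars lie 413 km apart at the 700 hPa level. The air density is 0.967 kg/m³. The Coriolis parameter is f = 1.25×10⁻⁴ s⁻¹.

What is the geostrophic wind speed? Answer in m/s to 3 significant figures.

22.0 m/s

Pressure gradient: |∂P/∂n| = 1100 Pa / 413000 m = 2.66×10⁻³ Pa/m
Geostrophic balance (pressure-gradient force = Coriolis force):
V_g = (1/(fρ)) |∂P/∂n| = 2.66×10⁻³ / (1.25×10⁻⁴ × 0.967) = 22.0 m/s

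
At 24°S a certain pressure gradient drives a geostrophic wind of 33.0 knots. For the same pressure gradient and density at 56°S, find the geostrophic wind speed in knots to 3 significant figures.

With the same pressure gradient and density, V_g ∝ 1/f ∝ 1/sin φ.
V₂ = V₁ · sin φ₁ / sin φ₂ = 33.0 × sin 24° / sin 56°
V₂ = 33.0 × 0.4067/0.8290 = 16.2 knots

16.2 knots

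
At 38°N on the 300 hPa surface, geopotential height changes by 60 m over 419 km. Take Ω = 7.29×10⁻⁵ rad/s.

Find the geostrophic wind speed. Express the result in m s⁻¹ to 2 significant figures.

16 m s⁻¹

Coriolis parameter at 38°N:
f = 2Ω sin φ = 2 × 7.29×10⁻⁵ × sin 38° = 8.98×10⁻⁵ s⁻¹
Height gradient: |∂Z/∂n| = 60 m / 419000 m = 1.43×10⁻⁴
On a pressure surface, geostrophic balance gives V_g = (g/f)|∂Z/∂n|:
V_g = 9.81 × 1.43×10⁻⁴ / 8.98×10⁻⁵ = 15.6 m/s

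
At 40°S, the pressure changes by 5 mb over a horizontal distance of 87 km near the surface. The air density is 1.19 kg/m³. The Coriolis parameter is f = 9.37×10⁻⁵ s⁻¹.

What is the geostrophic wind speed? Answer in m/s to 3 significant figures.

Pressure gradient: |∂P/∂n| = 500 Pa / 87000 m = 5.75×10⁻³ Pa/m
Geostrophic balance (pressure-gradient force = Coriolis force):
V_g = (1/(fρ)) |∂P/∂n| = 5.75×10⁻³ / (9.37×10⁻⁵ × 1.19) = 51.5 m/s

51.5 m/s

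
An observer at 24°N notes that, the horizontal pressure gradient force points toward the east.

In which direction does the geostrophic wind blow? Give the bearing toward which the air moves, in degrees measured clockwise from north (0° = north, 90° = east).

180°

The pressure-gradient force points toward the east (bearing 090°).
Geostrophic balance: in the Northern Hemisphere the Coriolis force deflects motion to the right, so the geostrophic wind blows 90° to the right of the pressure-gradient force (low pressure on the left).
Rotating 090° by 90° clockwise gives 180° — the wind blows toward the south.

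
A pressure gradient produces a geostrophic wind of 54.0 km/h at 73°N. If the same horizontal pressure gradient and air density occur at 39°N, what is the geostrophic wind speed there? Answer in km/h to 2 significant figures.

82 km/h

With the same pressure gradient and density, V_g ∝ 1/f ∝ 1/sin φ.
V₂ = V₁ · sin φ₁ / sin φ₂ = 54.0 × sin 73° / sin 39°
V₂ = 54.0 × 0.9563/0.6293 = 82 km/h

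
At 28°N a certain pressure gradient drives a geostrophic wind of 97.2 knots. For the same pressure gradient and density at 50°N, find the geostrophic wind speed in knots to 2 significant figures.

With the same pressure gradient and density, V_g ∝ 1/f ∝ 1/sin φ.
V₂ = V₁ · sin φ₁ / sin φ₂ = 97.2 × sin 28° / sin 50°
V₂ = 97.2 × 0.4695/0.7660 = 60 knots

60 knots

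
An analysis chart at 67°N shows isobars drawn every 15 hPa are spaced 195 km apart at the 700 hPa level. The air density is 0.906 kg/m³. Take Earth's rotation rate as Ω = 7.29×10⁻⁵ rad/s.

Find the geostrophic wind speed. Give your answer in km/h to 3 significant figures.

Coriolis parameter at 67°N:
f = 2Ω sin φ = 2 × 7.29×10⁻⁵ × sin 67° = 1.34×10⁻⁴ s⁻¹
Pressure gradient: |∂P/∂n| = 1500 Pa / 195000 m = 7.69×10⁻³ Pa/m
Geostrophic balance (pressure-gradient force = Coriolis force):
V_g = (1/(fρ)) |∂P/∂n| = 7.69×10⁻³ / (1.34×10⁻⁴ × 0.906) = 63.3 m/s
Converting: 63.3 m/s × 3.6 = 228 km/h

228 km/h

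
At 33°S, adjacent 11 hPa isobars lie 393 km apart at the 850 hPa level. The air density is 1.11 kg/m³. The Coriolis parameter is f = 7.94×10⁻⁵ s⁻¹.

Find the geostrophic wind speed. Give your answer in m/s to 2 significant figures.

Pressure gradient: |∂P/∂n| = 1100 Pa / 393000 m = 2.80×10⁻³ Pa/m
Geostrophic balance (pressure-gradient force = Coriolis force):
V_g = (1/(fρ)) |∂P/∂n| = 2.80×10⁻³ / (7.94×10⁻⁵ × 1.11) = 31.8 m/s

32 m/s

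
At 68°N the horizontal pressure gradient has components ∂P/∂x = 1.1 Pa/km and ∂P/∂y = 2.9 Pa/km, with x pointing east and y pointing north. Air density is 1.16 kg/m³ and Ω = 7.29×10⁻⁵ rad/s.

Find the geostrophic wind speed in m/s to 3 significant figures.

Coriolis parameter at 68°N:
f = 2Ω sin φ = 2 × 7.29×10⁻⁵ × sin 68° = 1.35×10⁻⁴ s⁻¹
Component geostrophic relations (x east, y north):
u_g = −(1/(fρ)) ∂P/∂y,  v_g = (1/(fρ)) ∂P/∂x
u_g = −(2.9×10⁻³)/(1.35×10⁻⁴ × 1.16) = −18.5 m/s;  v_g = (1.1×10⁻³)/(1.35×10⁻⁴ × 1.16) = 7.01 m/s
|V_g| = √(u_g² + v_g²) = 19.8 m/s

19.8 m/s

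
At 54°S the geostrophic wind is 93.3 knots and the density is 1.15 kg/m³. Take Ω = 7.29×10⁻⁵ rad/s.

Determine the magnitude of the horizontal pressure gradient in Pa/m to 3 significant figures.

Coriolis parameter at 54°S:
f = 2Ω sin φ = 2 × 7.29×10⁻⁵ × sin 54° = 1.18×10⁻⁴ s⁻¹
Wind speed in SI: 93.3 knots = 48.0 m/s
Geostrophic balance rearranged: |∂P/∂n| = f ρ V_g
|∂P/∂n| = 1.18×10⁻⁴ × 1.15 × 48.0 = 6.51×10⁻³ Pa/m

6.51×10⁻³ Pa/m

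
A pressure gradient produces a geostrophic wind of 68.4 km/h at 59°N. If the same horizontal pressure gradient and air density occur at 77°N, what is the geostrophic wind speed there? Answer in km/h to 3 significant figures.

With the same pressure gradient and density, V_g ∝ 1/f ∝ 1/sin φ.
V₂ = V₁ · sin φ₁ / sin φ₂ = 68.4 × sin 59° / sin 77°
V₂ = 68.4 × 0.8572/0.9744 = 60.2 km/h

60.2 km/h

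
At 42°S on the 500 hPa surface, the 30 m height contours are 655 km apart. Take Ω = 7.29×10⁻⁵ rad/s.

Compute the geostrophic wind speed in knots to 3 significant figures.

8.95 knots

Coriolis parameter at 42°S:
f = 2Ω sin φ = 2 × 7.29×10⁻⁵ × sin 42° = 9.76×10⁻⁵ s⁻¹
Height gradient: |∂Z/∂n| = 30 m / 655000 m = 4.58×10⁻⁵
On a pressure surface, geostrophic balance gives V_g = (g/f)|∂Z/∂n|:
V_g = 9.81 × 4.58×10⁻⁵ / 9.76×10⁻⁵ = 4.61 m/s
Converting: 4.61 m/s × 1.944 = 8.95 knots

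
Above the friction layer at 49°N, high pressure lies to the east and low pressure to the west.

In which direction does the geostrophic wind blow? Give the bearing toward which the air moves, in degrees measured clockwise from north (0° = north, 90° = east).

The pressure-gradient force points toward the west (bearing 270°).
Geostrophic balance: in the Northern Hemisphere the Coriolis force deflects motion to the right, so the geostrophic wind blows 90° to the right of the pressure-gradient force (low pressure on the left).
Rotating 270° by 90° clockwise gives 000° — the wind blows toward the north.

000°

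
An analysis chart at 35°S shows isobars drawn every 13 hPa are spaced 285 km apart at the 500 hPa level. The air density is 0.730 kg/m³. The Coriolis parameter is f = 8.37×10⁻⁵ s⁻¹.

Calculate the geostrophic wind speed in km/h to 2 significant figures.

270 km/h

Pressure gradient: |∂P/∂n| = 1300 Pa / 285000 m = 4.56×10⁻³ Pa/m
Geostrophic balance (pressure-gradient force = Coriolis force):
V_g = (1/(fρ)) |∂P/∂n| = 4.56×10⁻³ / (8.37×10⁻⁵ × 0.730) = 74.7 m/s
Converting: 74.7 m/s × 3.6 = 270 km/h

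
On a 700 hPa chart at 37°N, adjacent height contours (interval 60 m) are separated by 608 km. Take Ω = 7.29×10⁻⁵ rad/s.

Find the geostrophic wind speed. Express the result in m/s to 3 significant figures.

11.0 m/s

Coriolis parameter at 37°N:
f = 2Ω sin φ = 2 × 7.29×10⁻⁵ × sin 37° = 8.77×10⁻⁵ s⁻¹
Height gradient: |∂Z/∂n| = 60 m / 608000 m = 9.87×10⁻⁵
On a pressure surface, geostrophic balance gives V_g = (g/f)|∂Z/∂n|:
V_g = 9.81 × 9.87×10⁻⁵ / 8.77×10⁻⁵ = 11.0 m/s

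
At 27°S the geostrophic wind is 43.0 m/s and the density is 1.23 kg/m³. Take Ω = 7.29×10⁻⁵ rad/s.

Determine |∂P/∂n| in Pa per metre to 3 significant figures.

Coriolis parameter at 27°S:
f = 2Ω sin φ = 2 × 7.29×10⁻⁵ × sin 27° = 6.62×10⁻⁵ s⁻¹
Geostrophic balance rearranged: |∂P/∂n| = f ρ V_g
|∂P/∂n| = 6.62×10⁻⁵ × 1.23 × 43.0 = 3.50×10⁻³ Pa/m

3.50×10⁻³ Pa/m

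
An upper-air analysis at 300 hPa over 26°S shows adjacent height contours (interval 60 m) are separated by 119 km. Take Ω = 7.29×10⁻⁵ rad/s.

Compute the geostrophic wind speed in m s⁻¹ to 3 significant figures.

Coriolis parameter at 26°S:
f = 2Ω sin φ = 2 × 7.29×10⁻⁵ × sin 26° = 6.39×10⁻⁵ s⁻¹
Height gradient: |∂Z/∂n| = 60 m / 119000 m = 5.04×10⁻⁴
On a pressure surface, geostrophic balance gives V_g = (g/f)|∂Z/∂n|:
V_g = 9.81 × 5.04×10⁻⁴ / 6.39×10⁻⁵ = 77.4 m/s

77.4 m s⁻¹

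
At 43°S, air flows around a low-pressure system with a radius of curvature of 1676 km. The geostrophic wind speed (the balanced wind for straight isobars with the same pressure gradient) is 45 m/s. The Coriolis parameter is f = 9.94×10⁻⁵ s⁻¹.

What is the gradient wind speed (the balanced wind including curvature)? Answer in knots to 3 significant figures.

71.6 knots

Around a low, centrifugal force acts outward with Coriolis, so pressure-gradient force balances both:
(1/ρ)|∂P/∂n| = fV + V²/R  →  V² + fR·V − fR·V_g = 0
With fR = 9.94×10⁻⁵ × 1676×10³ m = 167 m/s:
V = [−fR + √((fR)² + 4 fR V_g)]/2 = [−167 + √(167² + 4×167×45)]/2 = 36.8 m/s
Subgeostrophic (V < V_g = 45 m/s), as expected around a low.
Converting: 36.8 m/s × 1.944 = 71.6 knots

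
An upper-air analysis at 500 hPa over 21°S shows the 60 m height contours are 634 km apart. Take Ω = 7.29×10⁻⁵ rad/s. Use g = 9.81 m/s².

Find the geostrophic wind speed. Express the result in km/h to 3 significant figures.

Coriolis parameter at 21°S:
f = 2Ω sin φ = 2 × 7.29×10⁻⁵ × sin 21° = 5.23×10⁻⁵ s⁻¹
Height gradient: |∂Z/∂n| = 60 m / 634000 m = 9.46×10⁻⁵
On a pressure surface, geostrophic balance gives V_g = (g/f)|∂Z/∂n|:
V_g = 9.81 × 9.46×10⁻⁵ / 5.23×10⁻⁵ = 17.8 m/s
Converting: 17.8 m/s × 3.6 = 64.0 km/h

64.0 km/h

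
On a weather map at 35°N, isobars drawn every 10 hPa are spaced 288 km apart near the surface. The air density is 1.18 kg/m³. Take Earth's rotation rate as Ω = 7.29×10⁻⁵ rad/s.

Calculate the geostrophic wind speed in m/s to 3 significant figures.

35.2 m/s

Coriolis parameter at 35°N:
f = 2Ω sin φ = 2 × 7.29×10⁻⁵ × sin 35° = 8.36×10⁻⁵ s⁻¹
Pressure gradient: |∂P/∂n| = 1000 Pa / 288000 m = 3.47×10⁻³ Pa/m
Geostrophic balance (pressure-gradient force = Coriolis force):
V_g = (1/(fρ)) |∂P/∂n| = 3.47×10⁻³ / (8.36×10⁻⁵ × 1.18) = 35.2 m/s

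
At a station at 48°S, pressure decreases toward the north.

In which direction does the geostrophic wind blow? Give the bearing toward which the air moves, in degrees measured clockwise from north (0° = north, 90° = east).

270°

The pressure-gradient force points toward the north (bearing 000°).
Geostrophic balance: in the Southern Hemisphere the Coriolis force deflects motion to the left, so the geostrophic wind blows 90° to the left of the pressure-gradient force (low pressure on the right).
Rotating 000° by 90° counterclockwise gives 270° — the wind blows toward the west.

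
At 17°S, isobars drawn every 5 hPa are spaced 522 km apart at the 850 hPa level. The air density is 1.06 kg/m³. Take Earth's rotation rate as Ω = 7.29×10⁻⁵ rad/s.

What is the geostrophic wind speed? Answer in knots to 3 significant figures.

41.2 knots

Coriolis parameter at 17°S:
f = 2Ω sin φ = 2 × 7.29×10⁻⁵ × sin 17° = 4.26×10⁻⁵ s⁻¹
Pressure gradient: |∂P/∂n| = 500 Pa / 522000 m = 9.58×10⁻⁴ Pa/m
Geostrophic balance (pressure-gradient force = Coriolis force):
V_g = (1/(fρ)) |∂P/∂n| = 9.58×10⁻⁴ / (4.26×10⁻⁵ × 1.06) = 21.2 m/s
Converting: 21.2 m/s × 1.944 = 41.2 knots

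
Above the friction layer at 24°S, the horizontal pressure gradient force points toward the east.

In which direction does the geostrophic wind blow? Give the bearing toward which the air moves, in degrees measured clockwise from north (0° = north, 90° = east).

000°

The pressure-gradient force points toward the east (bearing 090°).
Geostrophic balance: in the Southern Hemisphere the Coriolis force deflects motion to the left, so the geostrophic wind blows 90° to the left of the pressure-gradient force (low pressure on the right).
Rotating 090° by 90° counterclockwise gives 000° — the wind blows toward the north.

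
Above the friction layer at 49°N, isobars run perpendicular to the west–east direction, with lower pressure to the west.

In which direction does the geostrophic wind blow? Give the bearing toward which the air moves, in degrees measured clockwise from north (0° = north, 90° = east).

The pressure-gradient force points toward the west (bearing 270°).
Geostrophic balance: in the Northern Hemisphere the Coriolis force deflects motion to the right, so the geostrophic wind blows 90° to the right of the pressure-gradient force (low pressure on the left).
Rotating 270° by 90° clockwise gives 000° — the wind blows toward the north.

000°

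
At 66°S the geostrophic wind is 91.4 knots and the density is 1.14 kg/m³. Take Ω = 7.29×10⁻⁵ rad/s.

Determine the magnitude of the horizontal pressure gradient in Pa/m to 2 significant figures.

7.1×10⁻³ Pa/m

Coriolis parameter at 66°S:
f = 2Ω sin φ = 2 × 7.29×10⁻⁵ × sin 66° = 1.33×10⁻⁴ s⁻¹
Wind speed in SI: 91.4 knots = 47.0 m/s
Geostrophic balance rearranged: |∂P/∂n| = f ρ V_g
|∂P/∂n| = 1.33×10⁻⁴ × 1.14 × 47.0 = 7.14×10⁻³ Pa/m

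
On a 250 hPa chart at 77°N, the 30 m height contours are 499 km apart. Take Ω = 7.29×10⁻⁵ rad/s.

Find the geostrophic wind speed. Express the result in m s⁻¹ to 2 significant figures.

4.2 m s⁻¹

Coriolis parameter at 77°N:
f = 2Ω sin φ = 2 × 7.29×10⁻⁵ × sin 77° = 1.42×10⁻⁴ s⁻¹
Height gradient: |∂Z/∂n| = 30 m / 499000 m = 6.01×10⁻⁵
On a pressure surface, geostrophic balance gives V_g = (g/f)|∂Z/∂n|:
V_g = 9.81 × 6.01×10⁻⁵ / 1.42×10⁻⁴ = 4.15 m/s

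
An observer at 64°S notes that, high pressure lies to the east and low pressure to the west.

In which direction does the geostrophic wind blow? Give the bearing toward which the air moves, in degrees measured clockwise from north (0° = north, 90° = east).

The pressure-gradient force points toward the west (bearing 270°).
Geostrophic balance: in the Southern Hemisphere the Coriolis force deflects motion to the left, so the geostrophic wind blows 90° to the left of the pressure-gradient force (low pressure on the right).
Rotating 270° by 90° counterclockwise gives 180° — the wind blows toward the south.

180°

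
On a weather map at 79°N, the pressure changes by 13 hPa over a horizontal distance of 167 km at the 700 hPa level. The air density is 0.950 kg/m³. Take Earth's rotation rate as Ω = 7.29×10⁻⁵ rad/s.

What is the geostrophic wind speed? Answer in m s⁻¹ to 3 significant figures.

Coriolis parameter at 79°N:
f = 2Ω sin φ = 2 × 7.29×10⁻⁵ × sin 79° = 1.43×10⁻⁴ s⁻¹
Pressure gradient: |∂P/∂n| = 1300 Pa / 167000 m = 7.78×10⁻³ Pa/m
Geostrophic balance (pressure-gradient force = Coriolis force):
V_g = (1/(fρ)) |∂P/∂n| = 7.78×10⁻³ / (1.43×10⁻⁴ × 0.950) = 57.3 m/s

57.3 m s⁻¹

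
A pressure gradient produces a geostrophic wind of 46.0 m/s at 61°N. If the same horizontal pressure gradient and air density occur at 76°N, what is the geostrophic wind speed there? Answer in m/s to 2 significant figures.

With the same pressure gradient and density, V_g ∝ 1/f ∝ 1/sin φ.
V₂ = V₁ · sin φ₁ / sin φ₂ = 46.0 × sin 61° / sin 76°
V₂ = 46.0 × 0.8746/0.9703 = 41 m/s

41 m/s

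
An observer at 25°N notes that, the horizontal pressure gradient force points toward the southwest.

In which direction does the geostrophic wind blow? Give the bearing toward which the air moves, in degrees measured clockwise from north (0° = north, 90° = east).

The pressure-gradient force points toward the southwest (bearing 225°).
Geostrophic balance: in the Northern Hemisphere the Coriolis force deflects motion to the right, so the geostrophic wind blows 90° to the right of the pressure-gradient force (low pressure on the left).
Rotating 225° by 90° clockwise gives 315° — the wind blows toward the northwest.

315°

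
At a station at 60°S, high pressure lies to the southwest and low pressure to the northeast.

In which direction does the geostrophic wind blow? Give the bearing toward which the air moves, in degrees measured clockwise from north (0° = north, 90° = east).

315°

The pressure-gradient force points toward the northeast (bearing 045°).
Geostrophic balance: in the Southern Hemisphere the Coriolis force deflects motion to the left, so the geostrophic wind blows 90° to the left of the pressure-gradient force (low pressure on the right).
Rotating 045° by 90° counterclockwise gives 315° — the wind blows toward the northwest.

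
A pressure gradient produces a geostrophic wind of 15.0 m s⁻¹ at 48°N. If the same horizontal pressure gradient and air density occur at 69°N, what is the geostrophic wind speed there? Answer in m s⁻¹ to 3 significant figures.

With the same pressure gradient and density, V_g ∝ 1/f ∝ 1/sin φ.
V₂ = V₁ · sin φ₁ / sin φ₂ = 15.0 × sin 48° / sin 69°
V₂ = 15.0 × 0.7431/0.9336 = 11.9 m s⁻¹

11.9 m s⁻¹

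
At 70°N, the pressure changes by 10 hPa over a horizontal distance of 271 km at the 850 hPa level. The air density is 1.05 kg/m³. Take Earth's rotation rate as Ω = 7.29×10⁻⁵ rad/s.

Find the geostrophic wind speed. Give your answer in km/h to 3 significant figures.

92.3 km/h

Coriolis parameter at 70°N:
f = 2Ω sin φ = 2 × 7.29×10⁻⁵ × sin 70° = 1.37×10⁻⁴ s⁻¹
Pressure gradient: |∂P/∂n| = 1000 Pa / 271000 m = 3.69×10⁻³ Pa/m
Geostrophic balance (pressure-gradient force = Coriolis force):
V_g = (1/(fρ)) |∂P/∂n| = 3.69×10⁻³ / (1.37×10⁻⁴ × 1.05) = 25.7 m/s
Converting: 25.7 m/s × 3.6 = 92.3 km/h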